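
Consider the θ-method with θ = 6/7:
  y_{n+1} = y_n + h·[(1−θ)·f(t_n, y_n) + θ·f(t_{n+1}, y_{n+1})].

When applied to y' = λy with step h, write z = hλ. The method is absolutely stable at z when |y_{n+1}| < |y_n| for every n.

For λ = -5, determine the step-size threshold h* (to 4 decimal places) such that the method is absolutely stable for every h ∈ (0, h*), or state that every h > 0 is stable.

With y'=λy (z=hλ):
  y_{n+1} = y_n + z·[1/7·y_n + 6/7·y_{n+1}] ⇒ (1 − 6/7z)y_{n+1} = (1 + 1/7z)y_n
  Hence R(z) = (1 + 1/7z)/(1 − 6/7z).

Find x<0 with |R(x)|<1.
x=-1.35: |R|=0.3742
x=-2: |R|=0.2632
x=-10: |R|=0.0448
x=-100: |R|=0.1532
θ=6/7≥1/2 ⇒ |1+1/7x|<|1−6/7x| ∀x<0 ⇒ unbounded interval.

unbounded; (−∞, 0). Any h>0 works for λ=-5.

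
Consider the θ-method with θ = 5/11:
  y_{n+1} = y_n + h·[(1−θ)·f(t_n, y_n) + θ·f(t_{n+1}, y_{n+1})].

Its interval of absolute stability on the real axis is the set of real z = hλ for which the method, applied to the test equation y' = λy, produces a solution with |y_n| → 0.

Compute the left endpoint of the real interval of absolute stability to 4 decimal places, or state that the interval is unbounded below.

left endpoint -22.0000.

On y'=λy, z=hλ:
  y_{n+1} = y_n + z·[6/11·y_n + 5/11·y_{n+1}] ⇒ (1 − 5/11z)y_{n+1} = (1 + 6/11z)y_n
  R(z) = (1 + 6/11z)/(1 − 5/11z).

Solve |R(x)|<1 on ℝ⁻.
x=-1.25: |R|=0.2029
R=−1: 1+6/11x = −1+5/11x ⇒ -1/11x=2 ⇒ x=2/(-1/11)=-22.0000
Confirm numerically:
  x=-16.191: |R|=0.93683 <1
  x=-10.541: |R|=0.82012 <1
  x=-9.497: |R|=0.78622 <1
  x=-22.226: |R|=1.00185 >1
  x=-22.180: |R|=1.00148 >1
Interval (-22.0000, 0).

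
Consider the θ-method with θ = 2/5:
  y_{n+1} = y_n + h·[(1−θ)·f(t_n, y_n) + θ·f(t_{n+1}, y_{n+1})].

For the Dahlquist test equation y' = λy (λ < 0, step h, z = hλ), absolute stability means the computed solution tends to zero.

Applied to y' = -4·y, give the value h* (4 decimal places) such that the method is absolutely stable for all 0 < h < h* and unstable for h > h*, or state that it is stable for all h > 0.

(-10.0000,0); λ=-4 ⇒ h* = (10)/4 = 2.5000.

Test eqn y'=λy, z=hλ:
  y_{n+1} = y_n + z·[3/5·y_n + 2/5·y_{n+1}] ⇒ (1 − 2/5z)y_{n+1} = (1 + 3/5z)y_n
  ⇒ R(z) = (1 + 3/5z)/(1 − 2/5z).

Solve |R(x)|<1 on ℝ⁻.
x=-0.38: |R|=0.6701
R=−1: 1+3/5x = −1+2/5x ⇒ -1/5x=2 ⇒ x=2/(-1/5)=-10.0000
Confirm numerically:
  x=-8.431: |R|=0.92823 <1
  x=-5.651: |R|=0.73322 <1
  x=-5.626: |R|=0.73086 <1
  x=-5.335: |R|=0.70230 <1
  x=-10.113: |R|=1.00448 >1
  x=-10.055: |R|=1.00219 >1
Interval (-10.0000, 0).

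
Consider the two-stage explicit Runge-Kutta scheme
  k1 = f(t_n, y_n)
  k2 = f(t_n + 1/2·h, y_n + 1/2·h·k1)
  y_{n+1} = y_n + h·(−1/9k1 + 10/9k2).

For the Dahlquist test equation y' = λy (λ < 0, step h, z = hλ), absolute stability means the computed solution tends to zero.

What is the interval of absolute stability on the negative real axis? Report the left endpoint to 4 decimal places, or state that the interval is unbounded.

z∈(-1.8000,0).

On y'=λy, z=hλ:
  k1=λy_n ⇒ h·k1=z·y_n;  k2=λ(1+1/2z)y_n ⇒ h·k2=z(1+1/2z)y_n
  y_{n+1}/y_n = 1 − 1/9z + 10/9z(1+1/2z) = 1 + z + 5/9z²
  ⇒ R(z) = 1 + z + 5/9z².

Solve |R(x)|<1 on ℝ⁻.
x=-0.74: |R|=0.5642
R=1: x+5/9x²=0 ⇒ x=−9/5=-1.8000; min R=1−1/(4·5/9)=0.5500>−1
Confirm numerically:
  x=-1.255: |R|=0.62001 <1
  x=-1.174: |R|=0.59171 <1
  x=-0.851: |R|=0.55133 <1
  x=-2.392: |R|=1.78670 >1
  x=-2.263: |R|=1.58209 >1
  x=-2.036: |R|=1.26694 >1
Interval (-1.8000, 0).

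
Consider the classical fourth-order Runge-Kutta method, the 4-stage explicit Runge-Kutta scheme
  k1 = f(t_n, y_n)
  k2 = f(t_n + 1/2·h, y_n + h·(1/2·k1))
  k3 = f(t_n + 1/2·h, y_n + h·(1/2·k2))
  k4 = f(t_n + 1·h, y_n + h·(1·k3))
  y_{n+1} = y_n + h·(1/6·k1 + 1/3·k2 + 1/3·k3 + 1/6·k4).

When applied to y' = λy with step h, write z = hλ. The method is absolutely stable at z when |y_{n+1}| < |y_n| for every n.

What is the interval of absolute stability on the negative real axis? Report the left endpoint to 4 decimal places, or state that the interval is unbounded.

On y'=λy, z=hλ:
  order 4, 4-stage ⇒ R(z)=1+z+z^2/2+z^3/6+z^4/24
  (e.g. R(-1.03)=0.36523, |R|=0.36523)

Find x<0 with |R(x)|<1.
x=-1.03: |R|=0.3652
|R(-2.34)|=0.5116 |R(-1.06)|=0.3559 |R(-0.88)|=0.4186
Bisect:
  x_lo=-3.6785 |R|=3.4202  x_hi=-0.0789 |R|=0.9241
  mid=-1.87869 |R|=0.29997 →hi
  mid=-2.77857 |R|=0.98992 →hi
  mid=-3.22852 |R|=1.90140 →lo
  mid=-3.00354 |R|=1.38210 →lo
  mid=-2.89106 |R|=1.17153 →lo
  mid=-2.83482 |R|=1.07727 →lo
  mid=-2.80670 |R|=1.03275 →lo
  ...
  [-2.78538,-2.78516] ⇒ x*=-2.7853
So |R|<1 on (-2.7853, 0).

z∈(-2.7853,0).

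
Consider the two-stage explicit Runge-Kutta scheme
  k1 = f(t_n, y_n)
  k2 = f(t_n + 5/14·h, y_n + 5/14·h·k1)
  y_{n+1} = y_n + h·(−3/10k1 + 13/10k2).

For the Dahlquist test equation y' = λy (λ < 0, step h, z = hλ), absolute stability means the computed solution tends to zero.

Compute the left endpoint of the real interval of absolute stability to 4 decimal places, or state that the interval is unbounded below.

left endpoint -2.1538.

With y'=λy (z=hλ):
  k1=λy_n ⇒ h·k1=z·y_n;  k2=λ(1+5/14z)y_n ⇒ h·k2=z(1+5/14z)y_n
  y_{n+1}/y_n = 1 − 3/10z + 13/10z(1+5/14z) = 1 + z + 13/28z²
  so R(z) = 1 + z + 13/28z².

Need |R(x)|<1, x<0.
x=-0.5: |R|=0.6161
R=1: x+13/28x²=0 ⇒ x=−28/13=-2.1538; min R=1−1/(4·13/28)=0.4615>−1
Confirm numerically:
  x=-1.947: |R|=0.81302 <1
  x=-1.500: |R|=0.54464 <1
  x=-1.014: |R|=0.46338 <1
  x=-2.649: |R|=1.60899 >1
  x=-2.605: |R|=1.54565 >1
  x=-2.462: |R|=1.35224 >1
Interval (-2.1538, 0).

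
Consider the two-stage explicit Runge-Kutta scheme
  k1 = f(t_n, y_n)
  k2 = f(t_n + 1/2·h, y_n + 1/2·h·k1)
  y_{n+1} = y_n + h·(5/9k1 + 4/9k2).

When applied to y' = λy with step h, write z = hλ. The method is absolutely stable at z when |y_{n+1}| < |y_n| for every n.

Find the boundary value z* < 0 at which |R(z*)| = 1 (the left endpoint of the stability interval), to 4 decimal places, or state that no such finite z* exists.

With y'=λy (z=hλ):
  k1=λy_n ⇒ h·k1=z·y_n;  k2=λ(1+1/2z)y_n ⇒ h·k2=z(1+1/2z)y_n
  y_{n+1}/y_n = 1 + 5/9z + 4/9z(1+1/2z) = 1 + z + 2/9z²
  Hence R(z) = 1 + z + 2/9z².

Boundary: |R(x)|=1, x<0.
x=-1.38: |R|=0.0432
R=1: x+2/9x²=0 ⇒ x=−9/2=-4.5000; min R=1−1/(4·2/9)=-0.1250>−1
Confirm numerically:
  x=-4.231: |R|=0.74708 <1
  x=-4.027: |R|=0.57672 <1
  x=-3.567: |R|=0.26044 <1
  x=-2.361: |R|=0.12226 <1
  x=-4.913: |R|=1.45090 >1
  x=-4.787: |R|=1.30530 >1
  x=-4.725: |R|=1.23625 >1
Interval (-4.5000, 0).

z* = -4.5000.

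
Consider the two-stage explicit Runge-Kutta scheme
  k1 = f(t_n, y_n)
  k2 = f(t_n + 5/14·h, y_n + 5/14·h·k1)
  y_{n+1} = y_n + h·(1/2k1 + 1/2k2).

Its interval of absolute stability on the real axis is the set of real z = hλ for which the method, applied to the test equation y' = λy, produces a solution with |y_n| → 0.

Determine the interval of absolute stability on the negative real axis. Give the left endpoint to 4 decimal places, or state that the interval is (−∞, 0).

Set f=λy, z=hλ:
  k1=λy_n ⇒ h·k1=z·y_n;  k2=λ(1+5/14z)y_n ⇒ h·k2=z(1+5/14z)y_n
  y_{n+1}/y_n = 1 + 1/2z + 1/2z(1+5/14z) = 1 + z + 5/28z²
  so R(z) = 1 + z + 5/28z².

Solve |R(x)|<1 on ℝ⁻.
x=-0.76: |R|=0.3431
R=1: x+5/28x²=0 ⇒ x=−28/5=-5.6000; min R=1−1/(4·5/28)=-0.4000>−1
Confirm numerically:
  x=-5.455: |R|=0.85875 <1
  x=-5.366: |R|=0.77578 <1
  x=-2.440: |R|=0.37686 <1
  x=-6.197: |R|=1.66064 >1
  x=-6.151: |R|=1.60521 >1
  x=-6.115: |R|=1.56236 >1
So |R|<1 on (-5.6000, 0).

z∈(-5.6000,0).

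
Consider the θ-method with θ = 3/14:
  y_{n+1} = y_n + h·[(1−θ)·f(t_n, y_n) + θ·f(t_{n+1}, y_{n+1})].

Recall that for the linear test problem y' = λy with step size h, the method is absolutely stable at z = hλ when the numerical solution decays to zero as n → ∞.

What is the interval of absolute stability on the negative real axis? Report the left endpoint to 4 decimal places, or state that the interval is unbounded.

On y'=λy, z=hλ:
  y_{n+1} = y_n + z·[11/14·y_n + 3/14·y_{n+1}] ⇒ (1 − 3/14z)y_{n+1} = (1 + 11/14z)y_n
  R(z) = (1 + 11/14z)/(1 − 3/14z).

Find x<0 with |R(x)|<1.
x=-0.54: |R|=0.5160
R=−1: 1+11/14x = −1+3/14x ⇒ -4/7x=2 ⇒ x=2/(-4/7)=-3.5000
Confirm numerically:
  x=-3.384: |R|=0.96158 <1
  x=-2.326: |R|=0.55229 <1
  x=-1.852: |R|=0.32583 <1
  x=-1.519: |R|=0.14598 <1
  x=-3.877: |R|=1.11767 >1
  x=-3.785: |R|=1.08992 >1
So |R|<1 on (-3.5000, 0).

z∈(-3.5000,0).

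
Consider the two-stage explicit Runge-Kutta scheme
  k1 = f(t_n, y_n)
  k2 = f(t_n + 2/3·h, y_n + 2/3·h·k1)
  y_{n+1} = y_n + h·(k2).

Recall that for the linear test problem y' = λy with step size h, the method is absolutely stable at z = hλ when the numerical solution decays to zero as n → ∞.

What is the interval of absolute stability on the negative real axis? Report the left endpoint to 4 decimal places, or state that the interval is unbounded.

On y'=λy, z=hλ:
  k1=λy_n ⇒ h·k1=z·y_n;  k2=λ(1+2/3z)y_n ⇒ h·k2=z(1+2/3z)y_n
  y_{n+1}/y_n = 1 + z(1+2/3z) = 1 + z + 2/3z²
  so R(z) = 1 + z + 2/3z².

Boundary: |R(x)|=1, x<0.
x=-1.32: |R|=0.8416
R=1: x+2/3x²=0 ⇒ x=−3/2=-1.5000; min R=1−1/(4·2/3)=0.6250>−1
Confirm numerically:
  x=-1.417: |R|=0.92159 <1
  x=-1.192: |R|=0.75524 <1
  x=-1.080: |R|=0.69760 <1
  x=-0.942: |R|=0.64958 <1
  x=-2.008: |R|=1.68004 >1
  x=-1.839: |R|=1.41561 >1
So |R|<1 on (-1.5000, 0).

z∈(-1.5000,0).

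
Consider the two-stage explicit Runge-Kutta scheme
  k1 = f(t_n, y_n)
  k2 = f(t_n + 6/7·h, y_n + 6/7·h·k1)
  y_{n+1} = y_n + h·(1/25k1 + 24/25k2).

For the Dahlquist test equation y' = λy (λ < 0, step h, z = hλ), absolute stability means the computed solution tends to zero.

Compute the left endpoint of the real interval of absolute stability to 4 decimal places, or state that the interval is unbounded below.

z* = -1.2153.

With y'=λy (z=hλ):
  k1=λy_n ⇒ h·k1=z·y_n;  k2=λ(1+6/7z)y_n ⇒ h·k2=z(1+6/7z)y_n
  y_{n+1}/y_n = 1 + 1/25z + 24/25z(1+6/7z) = 1 + z + 144/175z²
  R(z) = 1 + z + 144/175z².

Need |R(x)|<1, x<0.
x=-0.97: |R|=0.8042
R=1: x+144/175x²=0 ⇒ x=−175/144=-1.2153; min R=1−1/(4·144/175)=0.6962>−1
Confirm numerically:
  x=-1.123: |R|=0.91473 <1
  x=-0.828: |R|=0.73614 <1
  x=-0.808: |R|=0.72921 <1
  x=-0.701: |R|=0.70335 <1
  x=-1.614: |R|=1.52954 >1
  x=-1.570: |R|=1.45826 >1
Stable set (-1.2153, 0).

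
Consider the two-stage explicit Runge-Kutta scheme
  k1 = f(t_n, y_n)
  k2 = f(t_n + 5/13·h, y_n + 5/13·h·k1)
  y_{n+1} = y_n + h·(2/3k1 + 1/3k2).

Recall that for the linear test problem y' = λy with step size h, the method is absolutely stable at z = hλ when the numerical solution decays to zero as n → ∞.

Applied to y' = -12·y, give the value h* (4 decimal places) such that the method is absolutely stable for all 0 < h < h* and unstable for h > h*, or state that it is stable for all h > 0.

On y'=λy, z=hλ:
  k1=λy_n ⇒ h·k1=z·y_n;  k2=λ(1+5/13z)y_n ⇒ h·k2=z(1+5/13z)y_n
  y_{n+1}/y_n = 1 + 2/3z + 1/3z(1+5/13z) = 1 + z + 5/39z²
  R(z) = 1 + z + 5/39z².

Boundary: |R(x)|=1, x<0.
x=-1.02: |R|=0.1134
R=1: x+5/39x²=0 ⇒ x=−39/5=-7.8000; min R=1−1/(4·5/39)=-0.9500>−1
Confirm numerically:
  x=-7.319: |R|=0.54866 <1
  x=-6.403: |R|=0.14679 <1
  x=-5.142: |R|=0.75224 <1
  x=-8.386: |R|=1.63003 >1
  x=-8.251: |R|=1.47708 >1
  x=-8.020: |R|=1.22621 >1
So |R|<1 on (-7.8000, 0).

(-7.8000,0); λ=-12 ⇒ h* = (39/5)/12 = 0.6500.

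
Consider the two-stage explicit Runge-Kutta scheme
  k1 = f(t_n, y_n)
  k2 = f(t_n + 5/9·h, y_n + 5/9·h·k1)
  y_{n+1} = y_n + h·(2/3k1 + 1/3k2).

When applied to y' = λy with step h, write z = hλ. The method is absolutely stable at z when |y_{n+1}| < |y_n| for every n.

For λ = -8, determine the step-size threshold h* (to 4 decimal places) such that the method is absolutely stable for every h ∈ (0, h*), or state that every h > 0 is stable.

(-5.4000,0); λ=-8 ⇒ h* = (27/5)/8 = 0.6750.

With y'=λy (z=hλ):
  k1=λy_n ⇒ h·k1=z·y_n;  k2=λ(1+5/9z)y_n ⇒ h·k2=z(1+5/9z)y_n
  y_{n+1}/y_n = 1 + 2/3z + 1/3z(1+5/9z) = 1 + z + 5/27z²
  Hence R(z) = 1 + z + 5/27z².

Solve |R(x)|<1 on ℝ⁻.
x=-1.65: |R|=0.1458
R=1: x+5/27x²=0 ⇒ x=−27/5=-5.4000; min R=1−1/(4·5/27)=-0.3500>−1
Confirm numerically:
  x=-4.415: |R|=0.19467 <1
  x=-4.390: |R|=0.17891 <1
  x=-3.993: |R|=0.04040 <1
  x=-2.215: |R|=0.30644 <1
  x=-5.926: |R|=1.57724 >1
  x=-5.722: |R|=1.34120 >1
  x=-5.550: |R|=1.15417 >1
So |R|<1 on (-5.4000, 0).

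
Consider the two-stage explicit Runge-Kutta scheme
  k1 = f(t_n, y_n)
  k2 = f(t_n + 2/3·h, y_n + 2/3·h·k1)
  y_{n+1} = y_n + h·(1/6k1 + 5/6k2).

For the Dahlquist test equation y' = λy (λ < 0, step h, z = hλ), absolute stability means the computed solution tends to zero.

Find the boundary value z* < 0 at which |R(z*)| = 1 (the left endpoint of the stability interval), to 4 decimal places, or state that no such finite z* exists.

z* = -1.8000.

With y'=λy (z=hλ):
  k1=λy_n ⇒ h·k1=z·y_n;  k2=λ(1+2/3z)y_n ⇒ h·k2=z(1+2/3z)y_n
  y_{n+1}/y_n = 1 + 1/6z + 5/6z(1+2/3z) = 1 + z + 5/9z²
  R(z) = 1 + z + 5/9z².

Need |R(x)|<1, x<0.
x=-0.55: |R|=0.6181
R=1: x+5/9x²=0 ⇒ x=−9/5=-1.8000; min R=1−1/(4·5/9)=0.5500>−1
Confirm numerically:
  x=-1.687: |R|=0.89409 <1
  x=-1.516: |R|=0.76081 <1
  x=-1.300: |R|=0.63889 <1
  x=-2.293: |R|=1.62803 >1
  x=-1.898: |R|=1.10334 >1
Stable set (-1.8000, 0).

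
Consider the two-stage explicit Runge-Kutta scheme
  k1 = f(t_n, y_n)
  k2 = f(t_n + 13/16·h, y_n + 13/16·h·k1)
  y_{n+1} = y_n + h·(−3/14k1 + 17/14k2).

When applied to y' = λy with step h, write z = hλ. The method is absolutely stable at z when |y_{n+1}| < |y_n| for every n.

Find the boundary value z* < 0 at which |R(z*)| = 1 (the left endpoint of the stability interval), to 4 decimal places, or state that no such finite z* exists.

Test eqn y'=λy, z=hλ:
  k1=λy_n ⇒ h·k1=z·y_n;  k2=λ(1+13/16z)y_n ⇒ h·k2=z(1+13/16z)y_n
  y_{n+1}/y_n = 1 − 3/14z + 17/14z(1+13/16z) = 1 + z + 221/224z²
  ⇒ R(z) = 1 + z + 221/224z².

Boundary: |R(x)|=1, x<0.
x=-1.78: |R|=2.3460
R=1: x+221/224x²=0 ⇒ x=−224/221=-1.0136; min R=1−1/(4·221/224)=0.7466>−1
Confirm numerically:
  x=-0.962: |R|=0.95105 <1
  x=-0.849: |R|=0.86215 <1
  x=-0.535: |R|=0.74739 <1
  x=-1.381: |R|=1.50062 >1
  x=-1.255: |R|=1.29893 >1
  x=-1.116: |R|=1.11278 >1
Interval (-1.0136, 0).

left endpoint -1.0136.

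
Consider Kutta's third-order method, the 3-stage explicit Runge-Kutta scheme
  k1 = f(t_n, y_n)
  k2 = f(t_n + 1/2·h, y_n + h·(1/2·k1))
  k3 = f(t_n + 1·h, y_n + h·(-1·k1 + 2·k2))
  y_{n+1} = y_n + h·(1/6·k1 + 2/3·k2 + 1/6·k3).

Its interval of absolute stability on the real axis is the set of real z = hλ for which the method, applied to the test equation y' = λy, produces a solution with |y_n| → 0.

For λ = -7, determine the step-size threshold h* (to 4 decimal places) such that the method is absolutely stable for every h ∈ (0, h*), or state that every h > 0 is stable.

(-2.5127,0); λ=-7 ⇒ h* = 0.3590.

With y'=λy (z=hλ):
  order 3, 3-stage ⇒ R(z)=1+z+z^2/2+z^3/6
  (e.g. R(-0.76)=0.45564, |R|=0.45564)

Boundary: |R(x)|=1, x<0.
x=-0.76: |R|=0.4556
|R(-2.89)|=1.7369 |R(-2.65)|=1.2404 |R(-1.85)|=0.1940
Bisect:
  x_lo=-3.3043 |R|=2.8580  x_hi=-0.0986 |R|=0.9061
  mid=-1.70146 |R|=0.07492 →hi
  mid=-2.50288 |R|=0.98385 →hi
  mid=-2.90358 |R|=1.76811 →lo
  mid=-2.70323 |R|=1.34179 →lo
  mid=-2.60305 |R|=1.15478 →lo
  mid=-2.55297 |R|=1.06736 →lo
  mid=-2.52792 |R|=1.02513 →lo
  mid=-2.51540 |R|=1.00437 →lo
  mid=-2.50914 |R|=0.99408 →hi
  ...
  [-2.51286,-2.51266] ⇒ x*=-2.5127
Interval (-2.5127, 0).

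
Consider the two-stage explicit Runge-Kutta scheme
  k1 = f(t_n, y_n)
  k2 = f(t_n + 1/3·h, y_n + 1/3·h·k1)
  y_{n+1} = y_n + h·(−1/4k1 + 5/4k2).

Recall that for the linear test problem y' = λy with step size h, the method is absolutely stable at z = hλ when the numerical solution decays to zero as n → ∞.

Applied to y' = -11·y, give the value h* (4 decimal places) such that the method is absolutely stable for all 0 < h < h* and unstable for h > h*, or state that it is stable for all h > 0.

(-2.4000,0); λ=-11 ⇒ h* = (12/5)/11 = 0.2182.

Set f=λy, z=hλ:
  k1=λy_n ⇒ h·k1=z·y_n;  k2=λ(1+1/3z)y_n ⇒ h·k2=z(1+1/3z)y_n
  y_{n+1}/y_n = 1 − 1/4z + 5/4z(1+1/3z) = 1 + z + 5/12z²
  ⇒ R(z) = 1 + z + 5/12z².

Need |R(x)|<1, x<0.
x=-1.73: |R|=0.5170
R=1: x+5/12x²=0 ⇒ x=−12/5=-2.4000; min R=1−1/(4·5/12)=0.4000>−1
Confirm numerically:
  x=-1.874: |R|=0.58928 <1
  x=-1.577: |R|=0.45922 <1
  x=-1.400: |R|=0.41667 <1
  x=-2.914: |R|=1.62408 >1
  x=-2.782: |R|=1.44280 >1
  x=-2.768: |R|=1.42443 >1
Interval (-2.4000, 0).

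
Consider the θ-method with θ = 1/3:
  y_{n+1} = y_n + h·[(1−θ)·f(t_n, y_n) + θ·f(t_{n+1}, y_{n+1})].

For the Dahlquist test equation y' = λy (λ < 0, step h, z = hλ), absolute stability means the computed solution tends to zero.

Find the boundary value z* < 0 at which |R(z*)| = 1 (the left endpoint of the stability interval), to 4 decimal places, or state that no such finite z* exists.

Test eqn y'=λy, z=hλ:
  y_{n+1} = y_n + z·[2/3·y_n + 1/3·y_{n+1}] ⇒ (1 − 1/3z)y_{n+1} = (1 + 2/3z)y_n
  so R(z) = (1 + 2/3z)/(1 − 1/3z).

Solve |R(x)|<1 on ℝ⁻.
x=-0.49: |R|=0.5788
R=−1: 1+2/3x = −1+1/3x ⇒ -1/3x=2 ⇒ x=2/(-1/3)=-6.0000
Confirm numerically:
  x=-5.531: |R|=0.94502 <1
  x=-3.183: |R|=0.54440 <1
  x=-3.016: |R|=0.50399 <1
  x=-6.481: |R|=1.05073 >1
  x=-6.260: |R|=1.02808 >1
Interval (-6.0000, 0).

z* = -6.0000.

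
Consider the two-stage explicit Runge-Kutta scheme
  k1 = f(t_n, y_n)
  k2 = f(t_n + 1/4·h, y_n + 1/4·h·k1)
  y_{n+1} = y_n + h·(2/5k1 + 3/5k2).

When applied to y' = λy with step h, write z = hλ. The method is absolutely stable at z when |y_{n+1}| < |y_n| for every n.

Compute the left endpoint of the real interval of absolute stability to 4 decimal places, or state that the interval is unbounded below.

Test eqn y'=λy, z=hλ:
  k1=λy_n ⇒ h·k1=z·y_n;  k2=λ(1+1/4z)y_n ⇒ h·k2=z(1+1/4z)y_n
  y_{n+1}/y_n = 1 + 2/5z + 3/5z(1+1/4z) = 1 + z + 3/20z²
  R(z) = 1 + z + 3/20z².

Find x<0 with |R(x)|<1.
x=-1.29: |R|=0.0404
R=1: x+3/20x²=0 ⇒ x=−20/3=-6.6667; min R=1−1/(4·3/20)=-0.6667>−1
Confirm numerically:
  x=-5.617: |R|=0.11560 <1
  x=-4.396: |R|=0.49728 <1
  x=-3.005: |R|=0.65050 <1
  x=-7.174: |R|=1.54594 >1
  x=-6.992: |R|=1.34121 >1
  x=-6.701: |R|=1.03451 >1
Stable set (-6.6667, 0).

z* = -6.6667.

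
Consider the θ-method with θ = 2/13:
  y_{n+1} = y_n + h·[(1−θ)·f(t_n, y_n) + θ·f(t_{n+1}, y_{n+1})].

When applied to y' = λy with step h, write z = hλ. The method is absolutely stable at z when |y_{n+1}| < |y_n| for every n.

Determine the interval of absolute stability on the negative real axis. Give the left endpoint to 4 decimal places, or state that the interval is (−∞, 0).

z∈(-2.8889,0).

Test eqn y'=λy, z=hλ:
  y_{n+1} = y_n + z·[11/13·y_n + 2/13·y_{n+1}] ⇒ (1 − 2/13z)y_{n+1} = (1 + 11/13z)y_n
  so R(z) = (1 + 11/13z)/(1 − 2/13z).

Boundary: |R(x)|=1, x<0.
x=-1.41: |R|=0.1587
R=−1: 1+11/13x = −1+2/13x ⇒ -9/13x=2 ⇒ x=2/(-9/13)=-2.8889
Confirm numerically:
  x=-2.835: |R|=0.97402 <1
  x=-2.732: |R|=0.92353 <1
  x=-2.456: |R|=0.78249 <1
  x=-2.043: |R|=0.55443 <1
  x=-3.294: |R|=1.18613 >1
  x=-3.131: |R|=1.11312 >1
Interval (-2.8889, 0).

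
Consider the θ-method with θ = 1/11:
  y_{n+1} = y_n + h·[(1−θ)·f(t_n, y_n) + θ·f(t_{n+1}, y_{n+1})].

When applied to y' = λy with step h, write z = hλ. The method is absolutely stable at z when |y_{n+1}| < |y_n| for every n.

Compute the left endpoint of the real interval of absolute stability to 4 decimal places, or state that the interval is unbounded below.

Set f=λy, z=hλ:
  y_{n+1} = y_n + z·[10/11·y_n + 1/11·y_{n+1}] ⇒ (1 − 1/11z)y_{n+1} = (1 + 10/11z)y_n
  Hence R(z) = (1 + 10/11z)/(1 − 1/11z).

Need |R(x)|<1, x<0.
x=-1.11: |R|=0.0083
R=−1: 1+10/11x = −1+1/11x ⇒ -9/11x=2 ⇒ x=2/(-9/11)=-2.4444
Confirm numerically:
  x=-2.150: |R|=0.79848 <1
  x=-1.989: |R|=0.68443 <1
  x=-1.534: |R|=0.34626 <1
  x=-1.115: |R|=0.01238 <1
  x=-2.962: |R|=1.33362 >1
  x=-2.709: |R|=1.17368 >1
Interval (-2.4444, 0).

left endpoint -2.4444.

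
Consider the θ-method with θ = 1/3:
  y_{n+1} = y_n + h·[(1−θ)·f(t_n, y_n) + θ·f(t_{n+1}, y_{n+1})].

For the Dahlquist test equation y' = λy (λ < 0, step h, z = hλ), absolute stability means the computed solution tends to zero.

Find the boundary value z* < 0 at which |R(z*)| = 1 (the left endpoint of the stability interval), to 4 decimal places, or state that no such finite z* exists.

On y'=λy, z=hλ:
  y_{n+1} = y_n + z·[2/3·y_n + 1/3·y_{n+1}] ⇒ (1 − 1/3z)y_{n+1} = (1 + 2/3z)y_n
  ⇒ R(z) = (1 + 2/3z)/(1 − 1/3z).

Boundary: |R(x)|=1, x<0.
x=-0.97: |R|=0.2670
R=−1: 1+2/3x = −1+1/3x ⇒ -1/3x=2 ⇒ x=2/(-1/3)=-6.0000
Confirm numerically:
  x=-5.670: |R|=0.96194 <1
  x=-3.115: |R|=0.52821 <1
  x=-2.473: |R|=0.35556 <1
  x=-6.540: |R|=1.05660 >1
  x=-6.481: |R|=1.05073 >1
  x=-6.093: |R|=1.01023 >1
So |R|<1 on (-6.0000, 0).

z* = -6.0000.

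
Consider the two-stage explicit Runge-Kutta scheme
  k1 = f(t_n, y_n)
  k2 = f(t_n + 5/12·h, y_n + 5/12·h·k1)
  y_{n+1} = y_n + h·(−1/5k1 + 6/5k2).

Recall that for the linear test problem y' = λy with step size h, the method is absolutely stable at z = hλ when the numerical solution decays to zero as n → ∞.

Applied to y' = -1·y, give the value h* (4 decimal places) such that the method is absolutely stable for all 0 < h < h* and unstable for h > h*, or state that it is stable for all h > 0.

On y'=λy, z=hλ:
  k1=λy_n ⇒ h·k1=z·y_n;  k2=λ(1+5/12z)y_n ⇒ h·k2=z(1+5/12z)y_n
  y_{n+1}/y_n = 1 − 1/5z + 6/5z(1+5/12z) = 1 + z + 1/2z²
  so R(z) = 1 + z + 1/2z².

Boundary: |R(x)|=1, x<0.
x=-1.26: |R|=0.5338
R=1: x+1/2x²=0 ⇒ x=−2=-2.0000; min R=1−1/(4·1/2)=0.5000>−1
Confirm numerically:
  x=-1.662: |R|=0.71912 <1
  x=-1.278: |R|=0.53864 <1
  x=-1.106: |R|=0.50562 <1
  x=-0.980: |R|=0.50020 <1
  x=-2.450: |R|=1.55125 >1
  x=-2.195: |R|=1.21401 >1
  x=-2.029: |R|=1.02942 >1
Stable set (-2.0000, 0).

(-2.0000,0); λ=-1 ⇒ h* = (2)/1 = 2.0000.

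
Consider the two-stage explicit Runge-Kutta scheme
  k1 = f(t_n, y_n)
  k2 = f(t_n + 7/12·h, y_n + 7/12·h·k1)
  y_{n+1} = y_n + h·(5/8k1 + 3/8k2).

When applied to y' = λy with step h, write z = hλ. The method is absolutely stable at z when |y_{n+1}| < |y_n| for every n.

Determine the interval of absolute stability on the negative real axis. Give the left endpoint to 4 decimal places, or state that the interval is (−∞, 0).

On y'=λy, z=hλ:
  k1=λy_n ⇒ h·k1=z·y_n;  k2=λ(1+7/12z)y_n ⇒ h·k2=z(1+7/12z)y_n
  y_{n+1}/y_n = 1 + 5/8z + 3/8z(1+7/12z) = 1 + z + 7/32z²
  Hence R(z) = 1 + z + 7/32z².

Find x<0 with |R(x)|<1.
x=-1.18: |R|=0.1246
R=1: x+7/32x²=0 ⇒ x=−32/7=-4.5714; min R=1−1/(4·7/32)=-0.1429>−1
Confirm numerically:
  x=-3.988: |R|=0.49103 <1
  x=-3.793: |R|=0.35412 <1
  x=-3.398: |R|=0.12778 <1
  x=-3.024: |R|=0.02362 <1
  x=-4.826: |R|=1.26875 >1
  x=-4.751: |R|=1.18663 >1
So |R|<1 on (-4.5714, 0).

z∈(-4.5714,0).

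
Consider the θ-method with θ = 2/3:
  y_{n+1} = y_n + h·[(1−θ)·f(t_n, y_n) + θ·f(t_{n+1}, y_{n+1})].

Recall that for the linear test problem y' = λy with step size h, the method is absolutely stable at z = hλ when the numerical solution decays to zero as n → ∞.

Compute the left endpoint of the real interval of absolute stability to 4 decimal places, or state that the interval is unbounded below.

unbounded; (−∞, 0).

On y'=λy, z=hλ:
  y_{n+1} = y_n + z·[1/3·y_n + 2/3·y_{n+1}] ⇒ (1 − 2/3z)y_{n+1} = (1 + 1/3z)y_n
  so R(z) = (1 + 1/3z)/(1 − 2/3z).

Find x<0 with |R(x)|<1.
x=-0.8: |R|=0.4783
x=-2: |R|=0.1429
x=-10: |R|=0.3043
x=-100: |R|=0.4778
θ=2/3≥1/2 ⇒ |1+1/3x|<|1−2/3x| ∀x<0 ⇒ interval (−∞,0).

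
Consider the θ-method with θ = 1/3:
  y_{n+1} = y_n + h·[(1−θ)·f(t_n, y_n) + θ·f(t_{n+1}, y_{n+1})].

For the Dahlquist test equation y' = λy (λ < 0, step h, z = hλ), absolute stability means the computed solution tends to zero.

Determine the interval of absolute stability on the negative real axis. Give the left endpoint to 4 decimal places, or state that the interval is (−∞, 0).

With y'=λy (z=hλ):
  y_{n+1} = y_n + z·[2/3·y_n + 1/3·y_{n+1}] ⇒ (1 − 1/3z)y_{n+1} = (1 + 2/3z)y_n
  R(z) = (1 + 2/3z)/(1 − 1/3z).

Need |R(x)|<1, x<0.
x=-1.75: |R|=0.1053
R=−1: 1+2/3x = −1+1/3x ⇒ -1/3x=2 ⇒ x=2/(-1/3)=-6.0000
Confirm numerically:
  x=-5.302: |R|=0.91592 <1
  x=-3.147: |R|=0.53587 <1
  x=-2.421: |R|=0.33979 <1
  x=-6.379: |R|=1.04041 >1
  x=-6.095: |R|=1.01045 >1
So |R|<1 on (-6.0000, 0).

z∈(-6.0000,0).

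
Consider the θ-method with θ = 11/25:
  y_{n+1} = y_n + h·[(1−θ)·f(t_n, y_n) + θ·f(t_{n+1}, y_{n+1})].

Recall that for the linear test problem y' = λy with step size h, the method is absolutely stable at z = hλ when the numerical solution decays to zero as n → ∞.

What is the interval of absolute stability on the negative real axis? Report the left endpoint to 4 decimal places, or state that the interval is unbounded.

(-16.6667, 0).

On y'=λy, z=hλ:
  y_{n+1} = y_n + z·[14/25·y_n + 11/25·y_{n+1}] ⇒ (1 − 11/25z)y_{n+1} = (1 + 14/25z)y_n
  Hence R(z) = (1 + 14/25z)/(1 − 11/25z).

Find x<0 with |R(x)|<1.
x=-1.66: |R|=0.0407
R=−1: 1+14/25x = −1+11/25x ⇒ -3/25x=2 ⇒ x=2/(-3/25)=-16.6667
Confirm numerically:
  x=-15.155: |R|=0.97634 <1
  x=-14.128: |R|=0.95778 <1
  x=-9.518: |R|=0.83465 <1
  x=-16.856: |R|=1.00270 >1
  x=-16.822: |R|=1.00222 >1
Stable set (-16.6667, 0).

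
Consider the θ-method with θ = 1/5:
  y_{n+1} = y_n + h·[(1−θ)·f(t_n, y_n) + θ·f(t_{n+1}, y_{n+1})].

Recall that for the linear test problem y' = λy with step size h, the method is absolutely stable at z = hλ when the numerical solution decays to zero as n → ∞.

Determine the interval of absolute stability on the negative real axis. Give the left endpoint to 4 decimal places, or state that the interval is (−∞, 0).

(-3.3333, 0).

Set f=λy, z=hλ:
  y_{n+1} = y_n + z·[4/5·y_n + 1/5·y_{n+1}] ⇒ (1 − 1/5z)y_{n+1} = (1 + 4/5z)y_n
  R(z) = (1 + 4/5z)/(1 − 1/5z).

Solve |R(x)|<1 on ℝ⁻.
x=-0.48: |R|=0.5620
R=−1: 1+4/5x = −1+1/5x ⇒ -3/5x=2 ⇒ x=2/(-3/5)=-3.3333
Confirm numerically:
  x=-1.935: |R|=0.39510 <1
  x=-1.708: |R|=0.27311 <1
  x=-1.650: |R|=0.24060 <1
  x=-3.544: |R|=1.07397 >1
  x=-3.487: |R|=1.05432 >1
Stable set (-3.3333, 0).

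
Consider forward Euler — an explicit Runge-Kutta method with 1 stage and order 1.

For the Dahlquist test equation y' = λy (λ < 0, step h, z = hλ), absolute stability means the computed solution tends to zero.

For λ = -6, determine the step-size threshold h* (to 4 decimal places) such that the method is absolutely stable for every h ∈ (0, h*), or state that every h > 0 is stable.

(-2.0000,0); λ=-6 ⇒ h* = 0.3333.

Test eqn y'=λy, z=hλ:
  order 1, 1-stage ⇒ R(z)=1+z
  (e.g. R(-1.53)=-0.53000, |R|=0.53000)

Need |R(x)|<1, x<0.
x=-1.53: |R|=0.5300
|R(-1.51)|=0.5100 |R(-1.46)|=0.4600 |R(-0.82)|=0.1800
Bisect:
  x_lo=-2.4803 |R|=1.4803  x_hi=-0.1556 |R|=0.8444
  mid=-1.31793 |R|=0.31793 →hi
  mid=-1.89910 |R|=0.89910 →hi
  mid=-2.18969 |R|=1.18969 →lo
  mid=-2.04440 |R|=1.04440 →lo
  mid=-1.97175 |R|=0.97175 →hi
  mid=-2.00808 |R|=1.00808 →lo
  mid=-1.98991 |R|=0.98991 →hi
  mid=-1.99899 |R|=0.99899 →hi
  mid=-2.00353 |R|=1.00353 →lo
  mid=-2.00126 |R|=1.00126 →lo
  ...
  [-2.00013,-1.99999] ⇒ x*=-2.0000
Interval (-2.0000, 0).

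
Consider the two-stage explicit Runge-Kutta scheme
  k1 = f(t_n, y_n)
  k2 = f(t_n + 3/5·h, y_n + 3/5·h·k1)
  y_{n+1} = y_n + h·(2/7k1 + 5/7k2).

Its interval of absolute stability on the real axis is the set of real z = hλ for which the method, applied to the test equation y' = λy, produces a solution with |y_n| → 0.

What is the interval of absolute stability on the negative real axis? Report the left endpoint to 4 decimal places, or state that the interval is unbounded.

With y'=λy (z=hλ):
  k1=λy_n ⇒ h·k1=z·y_n;  k2=λ(1+3/5z)y_n ⇒ h·k2=z(1+3/5z)y_n
  y_{n+1}/y_n = 1 + 2/7z + 5/7z(1+3/5z) = 1 + z + 3/7z²
  Hence R(z) = 1 + z + 3/7z².

Need |R(x)|<1, x<0.
x=-1.51: |R|=0.4672
R=1: x+3/7x²=0 ⇒ x=−7/3=-2.3333; min R=1−1/(4·3/7)=0.4167>−1
Confirm numerically:
  x=-2.212: |R|=0.88498 <1
  x=-2.203: |R|=0.87695 <1
  x=-2.050: |R|=0.75107 <1
  x=-1.306: |R|=0.42499 <1
  x=-2.405: |R|=1.07387 >1
  x=-2.395: |R|=1.06330 >1
So |R|<1 on (-2.3333, 0).

(-2.3333, 0).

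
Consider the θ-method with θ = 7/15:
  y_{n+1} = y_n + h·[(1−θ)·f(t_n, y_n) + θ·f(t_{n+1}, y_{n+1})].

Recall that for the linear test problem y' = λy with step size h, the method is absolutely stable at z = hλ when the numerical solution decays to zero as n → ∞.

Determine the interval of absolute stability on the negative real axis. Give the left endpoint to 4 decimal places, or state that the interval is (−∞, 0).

On y'=λy, z=hλ:
  y_{n+1} = y_n + z·[8/15·y_n + 7/15·y_{n+1}] ⇒ (1 − 7/15z)y_{n+1} = (1 + 8/15z)y_n
  ⇒ R(z) = (1 + 8/15z)/(1 − 7/15z).

Need |R(x)|<1, x<0.
x=-1.57: |R|=0.0939
R=−1: 1+8/15x = −1+7/15x ⇒ -1/15x=2 ⇒ x=2/(-1/15)=-30.0000
Confirm numerically:
  x=-27.965: |R|=0.99034 <1
  x=-23.934: |R|=0.96677 <1
  x=-15.068: |R|=0.87606 <1
  x=-30.424: |R|=1.00186 >1
  x=-30.313: |R|=1.00138 >1
  x=-30.043: |R|=1.00019 >1
So |R|<1 on (-30.0000, 0).

z∈(-30.0000,0).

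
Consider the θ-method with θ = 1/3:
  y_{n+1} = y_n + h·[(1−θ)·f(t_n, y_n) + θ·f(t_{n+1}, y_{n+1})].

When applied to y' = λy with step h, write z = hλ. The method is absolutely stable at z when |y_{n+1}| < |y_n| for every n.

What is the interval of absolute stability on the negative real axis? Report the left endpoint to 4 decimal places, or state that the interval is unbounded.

Test eqn y'=λy, z=hλ:
  y_{n+1} = y_n + z·[2/3·y_n + 1/3·y_{n+1}] ⇒ (1 − 1/3z)y_{n+1} = (1 + 2/3z)y_n
  ⇒ R(z) = (1 + 2/3z)/(1 − 1/3z).

Find x<0 with |R(x)|<1.
x=-0.5: |R|=0.5714
R=−1: 1+2/3x = −1+1/3x ⇒ -1/3x=2 ⇒ x=2/(-1/3)=-6.0000
Confirm numerically:
  x=-4.320: |R|=0.77049 <1
  x=-4.061: |R|=0.72539 <1
  x=-4.010: |R|=0.71612 <1
  x=-6.539: |R|=1.05650 >1
  x=-6.417: |R|=1.04428 >1
Stable set (-6.0000, 0).

(-6.0000, 0).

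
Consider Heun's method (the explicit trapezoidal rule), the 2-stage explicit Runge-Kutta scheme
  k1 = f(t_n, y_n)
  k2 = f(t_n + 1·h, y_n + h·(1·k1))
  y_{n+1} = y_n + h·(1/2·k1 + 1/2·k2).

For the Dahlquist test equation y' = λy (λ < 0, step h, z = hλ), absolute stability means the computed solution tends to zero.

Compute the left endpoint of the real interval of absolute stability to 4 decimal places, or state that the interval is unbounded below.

On y'=λy, z=hλ:
  order 2, 2-stage ⇒ R(z)=1+z+z^2/2
  (e.g. R(-0.88)=0.50720, |R|=0.50720)

Solve |R(x)|<1 on ℝ⁻.
x=-0.88: |R|=0.5072
|R(-2.16)|=1.1728 |R(-1.72)|=0.7592 |R(-1.04)|=0.5008
Bisect:
  x_lo=-2.5822 |R|=1.7516  x_hi=-0.2018 |R|=0.8185
  mid=-1.39199 |R|=0.57683 →hi
  mid=-1.98707 |R|=0.98715 →hi
  mid=-2.28461 |R|=1.32511 →lo
  mid=-2.13584 |R|=1.14507 →lo
  mid=-2.06146 |R|=1.06334 →lo
  mid=-2.02426 |R|=1.02456 →lo
  mid=-2.00567 |R|=1.00568 →lo
  mid=-1.99637 |R|=0.99638 →hi
  ...
  [-2.00000,-1.99986] ⇒ x*=-2.0000
So |R|<1 on (-2.0000, 0).

z* = -2.0000.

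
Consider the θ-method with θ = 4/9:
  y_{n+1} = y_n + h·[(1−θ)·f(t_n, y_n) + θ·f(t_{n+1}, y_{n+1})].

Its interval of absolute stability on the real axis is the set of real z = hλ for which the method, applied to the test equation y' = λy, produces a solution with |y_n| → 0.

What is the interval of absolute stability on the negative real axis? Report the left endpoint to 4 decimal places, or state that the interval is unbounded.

(-18.0000, 0).

Set f=λy, z=hλ:
  y_{n+1} = y_n + z·[5/9·y_n + 4/9·y_{n+1}] ⇒ (1 − 4/9z)y_{n+1} = (1 + 5/9z)y_n
  ⇒ R(z) = (1 + 5/9z)/(1 − 4/9z).

Boundary: |R(x)|=1, x<0.
x=-1.27: |R|=0.1882
R=−1: 1+5/9x = −1+4/9x ⇒ -1/9x=2 ⇒ x=2/(-1/9)=-18.0000
Confirm numerically:
  x=-14.595: |R|=0.94947 <1
  x=-12.654: |R|=0.91033 <1
  x=-7.628: |R|=0.73750 <1
  x=-18.200: |R|=1.00244 >1
  x=-18.098: |R|=1.00120 >1
  x=-18.063: |R|=1.00078 >1
Interval (-18.0000, 0).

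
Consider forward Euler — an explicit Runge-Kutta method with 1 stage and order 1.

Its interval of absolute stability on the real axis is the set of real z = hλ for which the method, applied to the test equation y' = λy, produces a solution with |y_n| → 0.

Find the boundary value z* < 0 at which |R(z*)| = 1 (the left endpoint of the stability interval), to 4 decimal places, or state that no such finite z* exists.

Test eqn y'=λy, z=hλ:
  order 1, 1-stage ⇒ R(z)=1+z
  (e.g. R(-0.72)=0.28000, |R|=0.28000)

Solve |R(x)|<1 on ℝ⁻.
x=-0.72: |R|=0.2800
|R(-1.22)|=0.2200 |R(-0.78)|=0.2200 |R(-0.75)|=0.2500
Bisect:
  x_lo=-2.5671 |R|=1.5671  x_hi=-0.2044 |R|=0.7956
  mid=-1.38578 |R|=0.38578 →hi
  mid=-1.97646 |R|=0.97646 →hi
  mid=-2.27179 |R|=1.27179 →lo
  mid=-2.12413 |R|=1.12413 →lo
  mid=-2.05029 |R|=1.05029 →lo
  mid=-2.01337 |R|=1.01337 →lo
  mid=-1.99492 |R|=0.99492 →hi
  mid=-2.00414 |R|=1.00414 →lo
  ...
  [-2.00011,-1.99996] ⇒ x*=-2.0000
Stable set (-2.0000, 0).

z* = -2.0000.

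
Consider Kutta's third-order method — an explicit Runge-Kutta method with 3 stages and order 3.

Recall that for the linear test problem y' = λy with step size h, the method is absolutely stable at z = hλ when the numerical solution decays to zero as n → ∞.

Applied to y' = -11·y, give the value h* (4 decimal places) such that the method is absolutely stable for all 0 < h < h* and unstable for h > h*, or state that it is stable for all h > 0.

With y'=λy (z=hλ):
  order 3, 3-stage ⇒ R(z)=1+z+z^2/2+z^3/6
  (e.g. R(-1.23)=0.21631, |R|=0.21631)

Boundary: |R(x)|=1, x<0.
x=-1.23: |R|=0.2163
|R(-2.81)|=1.5600 |R(-2.48)|=0.9470 |R(-0.66)|=0.5099
Bisect:
  x_lo=-3.3027 |R|=2.8530  x_hi=-0.2729 |R|=0.7610
  mid=-1.78779 |R|=0.14205 →hi
  mid=-2.54525 |R|=1.05425 →lo
  mid=-2.16652 |R|=0.51449 →hi
  mid=-2.35588 |R|=0.76006 →hi
  mid=-2.45057 |R|=0.90065 →hi
  mid=-2.49791 |R|=0.97577 →hi
  mid=-2.52158 |R|=1.01458 →lo
  mid=-2.50974 |R|=0.99507 →hi
  ...
  [-2.51289,-2.51270] ⇒ x*=-2.5127
Interval (-2.5127, 0).

(-2.5127,0); λ=-11 ⇒ h* = 0.2284.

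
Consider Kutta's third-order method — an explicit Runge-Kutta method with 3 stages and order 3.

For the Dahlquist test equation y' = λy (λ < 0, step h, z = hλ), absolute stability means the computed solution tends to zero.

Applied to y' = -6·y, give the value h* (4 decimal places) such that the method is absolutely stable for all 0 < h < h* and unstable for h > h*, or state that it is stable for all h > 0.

With y'=λy (z=hλ):
  order 3, 3-stage ⇒ R(z)=1+z+z^2/2+z^3/6
  (e.g. R(-1.24)=0.21103, |R|=0.21103)

Boundary: |R(x)|=1, x<0.
x=-1.24: |R|=0.2110
|R(-2.65)|=1.2404 |R(-0.74)|=0.4663
Bisect:
  x_lo=-2.8689 |R|=1.6891  x_hi=-0.2733 |R|=0.7607
  mid=-1.57109 |R|=0.01674 →hi
  mid=-2.22000 |R|=0.57930 →hi
  mid=-2.54445 |R|=1.05289 →lo
  mid=-2.38222 |R|=0.79791 →hi
  mid=-2.46333 |R|=0.92059 →hi
  mid=-2.50389 |R|=0.98550 →hi
  mid=-2.52417 |R|=1.01888 →lo
  mid=-2.51403 |R|=1.00211 →lo
  mid=-2.50896 |R|=0.99379 →hi
  mid=-2.51150 |R|=0.99795 →hi
  ...
  [-2.51276,-2.51260] ⇒ x*=-2.5127
Interval (-2.5127, 0).

(-2.5127,0); λ=-6 ⇒ h* = 0.4188.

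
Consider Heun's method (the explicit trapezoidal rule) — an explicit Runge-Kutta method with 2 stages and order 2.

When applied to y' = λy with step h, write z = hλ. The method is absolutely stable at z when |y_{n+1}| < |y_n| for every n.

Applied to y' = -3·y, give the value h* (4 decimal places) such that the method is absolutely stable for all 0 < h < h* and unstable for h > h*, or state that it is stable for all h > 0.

Test eqn y'=λy, z=hλ:
  order 2, 2-stage ⇒ R(z)=1+z+z^2/2
  (e.g. R(-0.63)=0.56845, |R|=0.56845)

Find x<0 with |R(x)|<1.
x=-0.63: |R|=0.5684
|R(-1.25)|=0.5312 |R(-0.93)|=0.5025
Bisect:
  x_lo=-2.5462 |R|=1.6954  x_hi=-0.3069 |R|=0.7402
  mid=-1.42659 |R|=0.59099 →hi
  mid=-1.98642 |R|=0.98651 →hi
  mid=-2.26634 |R|=1.30180 →lo
  mid=-2.12638 |R|=1.13436 →lo
  mid=-2.05640 |R|=1.05799 →lo
  mid=-2.02141 |R|=1.02164 →lo
  mid=-2.00392 |R|=1.00392 →lo
  mid=-1.99517 |R|=0.99518 →hi
  mid=-1.99954 |R|=0.99954 →hi
  ...
  [-2.00009,-1.99995] ⇒ x*=-2.0000
Interval (-2.0000, 0).

(-2.0000,0); λ=-3 ⇒ h* = 0.6667.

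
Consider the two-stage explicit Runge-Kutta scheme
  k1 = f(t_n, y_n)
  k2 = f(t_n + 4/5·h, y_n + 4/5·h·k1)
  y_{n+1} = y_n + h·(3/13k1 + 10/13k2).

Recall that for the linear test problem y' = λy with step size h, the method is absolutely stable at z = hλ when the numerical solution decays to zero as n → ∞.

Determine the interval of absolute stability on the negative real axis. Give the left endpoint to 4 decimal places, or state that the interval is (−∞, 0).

Test eqn y'=λy, z=hλ:
  k1=λy_n ⇒ h·k1=z·y_n;  k2=λ(1+4/5z)y_n ⇒ h·k2=z(1+4/5z)y_n
  y_{n+1}/y_n = 1 + 3/13z + 10/13z(1+4/5z) = 1 + z + 8/13z²
  ⇒ R(z) = 1 + z + 8/13z².

Solve |R(x)|<1 on ℝ⁻.
x=-1.29: |R|=0.7341
R=1: x+8/13x²=0 ⇒ x=−13/8=-1.6250; min R=1−1/(4·8/13)=0.5938>−1
Confirm numerically:
  x=-1.373: |R|=0.78708 <1
  x=-1.341: |R|=0.76563 <1
  x=-1.213: |R|=0.69246 <1
  x=-1.862: |R|=1.27157 >1
  x=-1.799: |R|=1.19263 >1
Stable set (-1.6250, 0).

z∈(-1.6250,0).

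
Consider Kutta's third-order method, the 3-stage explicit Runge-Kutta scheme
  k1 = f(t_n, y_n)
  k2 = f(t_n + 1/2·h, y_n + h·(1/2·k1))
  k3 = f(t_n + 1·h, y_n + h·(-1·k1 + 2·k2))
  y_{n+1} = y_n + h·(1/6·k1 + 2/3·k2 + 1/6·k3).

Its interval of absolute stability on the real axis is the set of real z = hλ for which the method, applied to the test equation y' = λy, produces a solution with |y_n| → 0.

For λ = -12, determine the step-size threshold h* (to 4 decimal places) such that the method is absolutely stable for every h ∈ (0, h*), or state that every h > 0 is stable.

With y'=λy (z=hλ):
  order 3, 3-stage ⇒ R(z)=1+z+z^2/2+z^3/6
  (e.g. R(-1.43)=0.10508, |R|=0.10508)

Need |R(x)|<1, x<0.
x=-1.43: |R|=0.1051
|R(-1.58)|=0.0108 |R(-1.49)|=0.0687 |R(-0.76)|=0.4556
Bisect:
  x_lo=-3.0928 |R|=2.2408  x_hi=-0.0548 |R|=0.9467
  mid=-1.57379 |R|=0.01495 →hi
  mid=-2.33330 |R|=0.72835 →hi
  mid=-2.71305 |R|=1.36104 →lo
  mid=-2.52318 |R|=1.01723 →lo
  mid=-2.42824 |R|=0.86635 →hi
  mid=-2.47571 |R|=0.94013 →hi
  mid=-2.49944 |R|=0.97826 →hi
  mid=-2.51131 |R|=0.99764 →hi
  ...
  [-2.51279,-2.51261] ⇒ x*=-2.5127
Interval (-2.5127, 0).

(-2.5127,0); λ=-12 ⇒ h* = 0.2094.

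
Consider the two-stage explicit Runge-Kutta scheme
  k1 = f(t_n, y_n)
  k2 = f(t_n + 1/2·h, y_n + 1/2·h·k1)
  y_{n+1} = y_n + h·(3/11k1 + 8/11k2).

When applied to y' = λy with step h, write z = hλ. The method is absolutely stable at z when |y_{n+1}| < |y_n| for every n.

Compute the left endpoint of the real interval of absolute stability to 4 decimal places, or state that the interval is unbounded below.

left endpoint -2.7500.

With y'=λy (z=hλ):
  k1=λy_n ⇒ h·k1=z·y_n;  k2=λ(1+1/2z)y_n ⇒ h·k2=z(1+1/2z)y_n
  y_{n+1}/y_n = 1 + 3/11z + 8/11z(1+1/2z) = 1 + z + 4/11z²
  so R(z) = 1 + z + 4/11z².

Solve |R(x)|<1 on ℝ⁻.
x=-1.02: |R|=0.3583
R=1: x+4/11x²=0 ⇒ x=−11/4=-2.7500; min R=1−1/(4·4/11)=0.3125>−1
Confirm numerically:
  x=-2.668: |R|=0.92045 <1
  x=-2.604: |R|=0.86175 <1
  x=-2.593: |R|=0.85196 <1
  x=-3.058: |R|=1.34250 >1
  x=-2.787: |R|=1.03750 >1
Interval (-2.7500, 0).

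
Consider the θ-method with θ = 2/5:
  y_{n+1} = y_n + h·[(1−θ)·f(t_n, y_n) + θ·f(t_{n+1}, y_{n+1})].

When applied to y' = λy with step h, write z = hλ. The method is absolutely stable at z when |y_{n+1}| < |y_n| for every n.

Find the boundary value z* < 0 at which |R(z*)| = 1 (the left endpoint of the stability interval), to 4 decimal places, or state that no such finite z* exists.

left endpoint -10.0000.

On y'=λy, z=hλ:
  y_{n+1} = y_n + z·[3/5·y_n + 2/5·y_{n+1}] ⇒ (1 − 2/5z)y_{n+1} = (1 + 3/5z)y_n
  Hence R(z) = (1 + 3/5z)/(1 − 2/5z).

Boundary: |R(x)|=1, x<0.
x=-1.16: |R|=0.2077
R=−1: 1+3/5x = −1+2/5x ⇒ -1/5x=2 ⇒ x=2/(-1/5)=-10.0000
Confirm numerically:
  x=-6.033: |R|=0.76755 <1
  x=-5.261: |R|=0.69469 <1
  x=-4.212: |R|=0.56883 <1
  x=-10.589: |R|=1.02250 >1
  x=-10.399: |R|=1.01547 >1
  x=-10.385: |R|=1.01494 >1
Interval (-10.0000, 0).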